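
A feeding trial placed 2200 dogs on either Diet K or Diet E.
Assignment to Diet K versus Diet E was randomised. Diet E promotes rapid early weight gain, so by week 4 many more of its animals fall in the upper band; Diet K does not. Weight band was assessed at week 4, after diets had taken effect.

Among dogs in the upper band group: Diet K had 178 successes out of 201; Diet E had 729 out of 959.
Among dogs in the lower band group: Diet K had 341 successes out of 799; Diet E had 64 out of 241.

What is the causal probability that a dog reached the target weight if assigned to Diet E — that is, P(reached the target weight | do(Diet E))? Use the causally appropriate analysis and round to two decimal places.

0.66

The stratified and pooled comparisons disagree (Diet K wins within each week-4 weight band; Diet E wins overall), so the answer turns on the causal role of week-4 weight band.
Because the diet influences week-4 weight band, week-4 weight band is a post-treatment mediator, not a confounder. Stratifying on it would bias the estimate; the causal effect is the crude pooled difference.
So P(outcome | do(Diet E)) is just the pooled rate for Diet E: 793/1200 = 0.661.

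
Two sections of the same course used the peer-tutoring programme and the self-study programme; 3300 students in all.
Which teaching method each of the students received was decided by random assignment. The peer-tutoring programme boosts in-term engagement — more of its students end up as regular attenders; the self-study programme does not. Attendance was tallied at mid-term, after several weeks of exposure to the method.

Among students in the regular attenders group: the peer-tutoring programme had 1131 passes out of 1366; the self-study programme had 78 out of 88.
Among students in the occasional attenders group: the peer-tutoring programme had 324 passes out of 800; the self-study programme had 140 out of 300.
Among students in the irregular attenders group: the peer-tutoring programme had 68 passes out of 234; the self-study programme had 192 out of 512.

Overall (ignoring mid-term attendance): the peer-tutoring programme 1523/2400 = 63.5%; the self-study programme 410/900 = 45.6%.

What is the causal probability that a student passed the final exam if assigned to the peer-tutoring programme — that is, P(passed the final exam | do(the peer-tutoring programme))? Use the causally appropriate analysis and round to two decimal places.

the self-study programme is higher inside every mid-term attendance stratum but the peer-tutoring programme is higher in aggregate. Whether to stratify depends on how mid-term attendance relates to the teaching method.
Stratifying would compare teaching methods among students the teaching methods themselves sorted into mid-term attendance groups — a form of selection on an intermediate. The unconditioned pooled rates give the total causal effect.
So P(outcome | do(the peer-tutoring programme)) is just the pooled rate for the peer-tutoring programme: 1523/2400 = 0.635.

0.63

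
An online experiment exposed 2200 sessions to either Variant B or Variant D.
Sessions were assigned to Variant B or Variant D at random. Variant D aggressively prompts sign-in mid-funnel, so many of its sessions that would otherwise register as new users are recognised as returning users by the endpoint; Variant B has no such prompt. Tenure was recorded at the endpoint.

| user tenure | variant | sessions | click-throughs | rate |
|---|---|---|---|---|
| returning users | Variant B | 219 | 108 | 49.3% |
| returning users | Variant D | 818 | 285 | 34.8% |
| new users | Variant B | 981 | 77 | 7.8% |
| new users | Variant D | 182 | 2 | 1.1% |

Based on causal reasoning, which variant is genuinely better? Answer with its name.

Variant D

Within every user tenure level Variant B has the higher rate, yet pooled Variant D does — Simpson's reversal.
User tenure is recorded after the variant and is itself shifted by it — it sits on the causal path from variant to outcome. Conditioning on a mediator would strip out part of the effect we want; the pooled comparison gives the total causal effect.
Pooled: Variant B 15.4% vs Variant D 28.7%; Variant D is higher overall.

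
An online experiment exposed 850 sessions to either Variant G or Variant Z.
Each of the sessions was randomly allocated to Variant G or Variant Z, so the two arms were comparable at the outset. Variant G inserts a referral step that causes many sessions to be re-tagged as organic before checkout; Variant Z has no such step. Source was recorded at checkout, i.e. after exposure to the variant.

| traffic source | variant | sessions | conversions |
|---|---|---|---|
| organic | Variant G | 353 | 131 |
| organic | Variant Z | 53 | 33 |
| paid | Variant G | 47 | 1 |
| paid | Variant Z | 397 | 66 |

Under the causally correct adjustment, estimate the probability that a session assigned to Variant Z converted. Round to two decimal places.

0.22

The traffic source-specific comparison favours Variant Z throughout, but the pooled figures favour Variant G. The question is whether to condition on traffic source.
Traffic source lies on the pathway variant → traffic source → outcome, so adjusting for it blocks the indirect effect. For the total causal effect of variant, use the unadjusted pooled rates.
So P(outcome | do(Variant Z)) is just the pooled rate for Variant Z: 99/450 = 0.220.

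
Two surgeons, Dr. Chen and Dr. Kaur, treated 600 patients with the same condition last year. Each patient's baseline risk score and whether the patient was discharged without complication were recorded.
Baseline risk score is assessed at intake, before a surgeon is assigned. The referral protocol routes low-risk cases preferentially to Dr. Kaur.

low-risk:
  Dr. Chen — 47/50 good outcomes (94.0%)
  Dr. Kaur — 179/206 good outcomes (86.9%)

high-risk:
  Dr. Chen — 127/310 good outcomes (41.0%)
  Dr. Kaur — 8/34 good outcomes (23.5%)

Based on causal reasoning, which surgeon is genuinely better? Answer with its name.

Dr. Chen

Baseline risk score satisfies the back-door criterion: it is not a descendant of the surgeon, and it blocks the spurious path from surgeon to outcome. Adjusting for it (i.e., using the within-baseline risk score rates) gives the causal effect.
Within each level — low-risk: 94.0% vs 86.9%; high-risk: 41.0% vs 23.5% — Dr. Chen is higher every time.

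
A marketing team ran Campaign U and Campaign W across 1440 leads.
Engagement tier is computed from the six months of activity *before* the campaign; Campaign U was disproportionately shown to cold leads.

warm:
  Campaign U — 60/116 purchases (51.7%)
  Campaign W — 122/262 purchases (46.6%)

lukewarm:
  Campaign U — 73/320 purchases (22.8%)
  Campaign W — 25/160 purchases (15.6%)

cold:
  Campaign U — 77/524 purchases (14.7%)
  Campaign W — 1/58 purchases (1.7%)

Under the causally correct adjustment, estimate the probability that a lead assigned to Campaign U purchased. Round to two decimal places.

The engagement tier-specific comparison favours Campaign U throughout, but the pooled figures favour Campaign W. The question is whether to condition on engagement tier.
Here engagement tier is a common cause — it drives both which campaign a case falls under and the outcome. The crude comparison mixes populations; the stratum-specific rates are the causally relevant ones.
Standardising Campaign U to the population engagement tier mix: 0.263·60/116 + 0.333·73/320 + 0.404·77/524 = 0.271.

0.27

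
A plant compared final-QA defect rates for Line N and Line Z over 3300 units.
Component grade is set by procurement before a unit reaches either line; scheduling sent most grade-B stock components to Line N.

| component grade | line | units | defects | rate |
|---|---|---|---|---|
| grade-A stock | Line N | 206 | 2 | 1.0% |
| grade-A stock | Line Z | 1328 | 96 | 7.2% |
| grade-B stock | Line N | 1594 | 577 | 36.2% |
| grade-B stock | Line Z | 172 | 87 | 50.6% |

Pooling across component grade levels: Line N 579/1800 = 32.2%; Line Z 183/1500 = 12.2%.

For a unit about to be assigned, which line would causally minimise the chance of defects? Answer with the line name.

Line N

Component grade is set before the line has any effect — it is not caused by the line — and it independently drives the outcome. That makes it a confounder, so the causal comparison is within component grade levels.
Within each level — grade-A stock: 1.0% vs 7.2%; grade-B stock: 36.2% vs 50.6% — Line N is lower every time.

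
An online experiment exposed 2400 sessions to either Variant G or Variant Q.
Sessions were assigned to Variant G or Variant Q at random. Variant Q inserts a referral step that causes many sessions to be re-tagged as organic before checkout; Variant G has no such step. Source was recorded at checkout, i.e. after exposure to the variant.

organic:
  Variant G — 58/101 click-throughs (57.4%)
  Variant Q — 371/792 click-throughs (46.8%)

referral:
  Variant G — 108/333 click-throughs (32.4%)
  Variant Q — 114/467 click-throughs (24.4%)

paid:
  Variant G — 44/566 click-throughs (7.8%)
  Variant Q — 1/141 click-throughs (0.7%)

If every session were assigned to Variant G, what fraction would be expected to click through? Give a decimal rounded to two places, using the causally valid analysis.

0.21

The traffic source-specific comparison favours Variant G throughout, but the pooled figures favour Variant Q. The question is whether to condition on traffic source.
Stratifying would compare variants among sessions the variants themselves sorted into traffic source groups — a form of selection on an intermediate. The unconditioned pooled rates give the total causal effect.
So P(outcome | do(Variant G)) is just the pooled rate for Variant G: 210/1000 = 0.210.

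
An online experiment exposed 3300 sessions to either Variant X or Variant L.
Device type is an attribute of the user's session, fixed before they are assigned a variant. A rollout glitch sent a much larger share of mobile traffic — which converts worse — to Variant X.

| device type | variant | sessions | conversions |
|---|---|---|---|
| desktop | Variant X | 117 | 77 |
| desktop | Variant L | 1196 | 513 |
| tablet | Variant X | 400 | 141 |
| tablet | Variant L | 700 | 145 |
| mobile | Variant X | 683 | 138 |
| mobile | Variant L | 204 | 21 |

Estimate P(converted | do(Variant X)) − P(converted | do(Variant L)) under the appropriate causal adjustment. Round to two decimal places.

+0.17

Since device type is a pre-existing factor (not a product of the variant) and it affects the outcome on its own, it is a confounder. The stratified rates, not the pooled rate, identify the causal effect.
Adjusting over the population distribution of device type: 0.398·(0.658−0.429) + 0.333·(0.352−0.207) + 0.269·(0.202−0.103) = +0.166.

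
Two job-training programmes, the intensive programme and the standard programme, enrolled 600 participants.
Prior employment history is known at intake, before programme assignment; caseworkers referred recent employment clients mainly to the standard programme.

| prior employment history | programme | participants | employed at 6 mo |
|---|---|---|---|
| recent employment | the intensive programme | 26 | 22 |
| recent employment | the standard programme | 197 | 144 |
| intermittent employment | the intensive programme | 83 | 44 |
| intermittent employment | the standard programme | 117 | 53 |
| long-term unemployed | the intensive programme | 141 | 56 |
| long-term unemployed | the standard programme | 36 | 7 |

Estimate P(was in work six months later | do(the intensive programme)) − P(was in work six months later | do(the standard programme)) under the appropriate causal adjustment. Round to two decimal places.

The prior employment history-specific comparison favours the intensive programme throughout, but the pooled figures favour the standard programme. The question is whether to condition on prior employment history.
Prior employment history differs across programmes for reasons unrelated to any effect of the programme itself, and it separately predicts the outcome — a classic confounder. We must compare within prior employment history levels.
Adjusting over the population distribution of prior employment history: 0.372·(0.846−0.731) + 0.333·(0.530−0.453) + 0.295·(0.397−0.194) = +0.128.

+0.13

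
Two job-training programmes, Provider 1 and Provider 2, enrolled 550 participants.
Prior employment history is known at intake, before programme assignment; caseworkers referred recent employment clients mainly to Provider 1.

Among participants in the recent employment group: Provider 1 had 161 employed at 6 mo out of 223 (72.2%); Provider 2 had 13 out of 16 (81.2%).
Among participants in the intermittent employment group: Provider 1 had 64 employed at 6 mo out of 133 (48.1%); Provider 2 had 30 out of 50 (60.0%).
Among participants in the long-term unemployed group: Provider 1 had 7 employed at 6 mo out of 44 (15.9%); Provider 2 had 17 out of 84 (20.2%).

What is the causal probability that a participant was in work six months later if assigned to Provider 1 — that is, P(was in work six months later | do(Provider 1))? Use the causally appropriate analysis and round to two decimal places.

The prior employment history-specific comparison favours Provider 2 throughout, but the pooled figures favour Provider 1. The question is whether to condition on prior employment history.
The imbalance in prior employment history arose from how participants were allocated, not from anything the programme did; and prior employment history independently affects the outcome. The pooled gap is confounded — condition on prior employment history.
Standardising Provider 1 to the population prior employment history mix: 0.435·161/223 + 0.333·64/133 + 0.233·7/44 = 0.511.

0.51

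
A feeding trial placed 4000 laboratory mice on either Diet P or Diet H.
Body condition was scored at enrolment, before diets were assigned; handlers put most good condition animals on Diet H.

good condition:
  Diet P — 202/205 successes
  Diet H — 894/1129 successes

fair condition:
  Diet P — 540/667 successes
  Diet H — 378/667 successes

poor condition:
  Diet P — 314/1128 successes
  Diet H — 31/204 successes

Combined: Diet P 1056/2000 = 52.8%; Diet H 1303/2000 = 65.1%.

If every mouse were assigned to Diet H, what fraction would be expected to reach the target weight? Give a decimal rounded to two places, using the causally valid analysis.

0.50

Diet P is higher inside every starting body condition stratum but Diet H is higher in aggregate. Whether to stratify depends on how starting body condition relates to the diet.
Starting body condition differs across diets for reasons unrelated to any effect of the diet itself, and it separately predicts the outcome — a classic confounder. We must compare within starting body condition levels.
Standardising Diet H to the population starting body condition mix: 0.334·894/1129 + 0.334·378/667 + 0.333·31/204 = 0.504.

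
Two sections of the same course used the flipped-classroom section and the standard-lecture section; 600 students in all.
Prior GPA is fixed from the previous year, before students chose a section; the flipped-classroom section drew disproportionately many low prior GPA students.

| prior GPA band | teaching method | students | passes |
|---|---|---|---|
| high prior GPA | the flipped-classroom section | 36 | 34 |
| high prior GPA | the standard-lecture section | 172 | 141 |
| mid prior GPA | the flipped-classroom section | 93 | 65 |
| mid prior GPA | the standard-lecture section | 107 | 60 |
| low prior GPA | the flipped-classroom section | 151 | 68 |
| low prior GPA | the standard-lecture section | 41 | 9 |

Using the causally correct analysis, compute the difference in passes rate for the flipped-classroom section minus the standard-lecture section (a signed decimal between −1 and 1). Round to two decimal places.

Since prior GPA band is a pre-existing factor (not a product of the teaching method) and it affects the outcome on its own, it is a confounder. The stratified rates, not the pooled rate, identify the causal effect.
Adjusting over the population distribution of prior GPA band: 0.347·(0.944−0.820) + 0.333·(0.699−0.561) + 0.320·(0.450−0.220) = +0.163.

+0.16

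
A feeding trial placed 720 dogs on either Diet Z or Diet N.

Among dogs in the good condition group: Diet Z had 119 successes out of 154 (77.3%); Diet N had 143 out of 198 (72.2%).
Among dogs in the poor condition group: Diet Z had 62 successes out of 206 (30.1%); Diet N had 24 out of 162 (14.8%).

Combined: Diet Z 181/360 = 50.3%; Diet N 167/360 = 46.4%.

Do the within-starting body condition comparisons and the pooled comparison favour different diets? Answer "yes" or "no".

no

Within each starting body condition level (good condition 77.3% vs 72.2%; poor condition 30.1% vs 14.8%), Diet Z has the higher rate every time. Pooled: 50.3% vs 46.4% — Diet Z has the higher rate overall. They agree.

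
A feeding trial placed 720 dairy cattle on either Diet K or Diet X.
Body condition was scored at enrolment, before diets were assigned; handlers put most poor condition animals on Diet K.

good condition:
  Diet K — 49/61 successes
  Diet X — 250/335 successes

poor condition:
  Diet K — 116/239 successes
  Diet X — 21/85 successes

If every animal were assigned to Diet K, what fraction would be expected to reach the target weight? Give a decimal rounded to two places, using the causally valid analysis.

0.66

Since starting body condition is a pre-existing factor (not a product of the diet) and it affects the outcome on its own, it is a confounder. The stratified rates, not the pooled rate, identify the causal effect.
Standardising Diet K to the population starting body condition mix: 0.550·49/61 + 0.450·116/239 = 0.660.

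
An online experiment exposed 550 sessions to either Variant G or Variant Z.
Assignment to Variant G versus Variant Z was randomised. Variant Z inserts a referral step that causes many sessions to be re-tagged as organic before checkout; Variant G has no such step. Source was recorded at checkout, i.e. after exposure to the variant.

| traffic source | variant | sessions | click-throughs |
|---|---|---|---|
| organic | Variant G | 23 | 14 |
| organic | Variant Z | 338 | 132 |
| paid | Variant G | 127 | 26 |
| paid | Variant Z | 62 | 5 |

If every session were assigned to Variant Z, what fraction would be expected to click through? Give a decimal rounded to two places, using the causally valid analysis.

The traffic source-specific comparison favours Variant G throughout, but the pooled figures favour Variant Z. The question is whether to condition on traffic source.
Stratifying would compare variants among sessions the variants themselves sorted into traffic source groups — a form of selection on an intermediate. The unconditioned pooled rates give the total causal effect.
So P(outcome | do(Variant Z)) is just the pooled rate for Variant Z: 137/400 = 0.343.

0.34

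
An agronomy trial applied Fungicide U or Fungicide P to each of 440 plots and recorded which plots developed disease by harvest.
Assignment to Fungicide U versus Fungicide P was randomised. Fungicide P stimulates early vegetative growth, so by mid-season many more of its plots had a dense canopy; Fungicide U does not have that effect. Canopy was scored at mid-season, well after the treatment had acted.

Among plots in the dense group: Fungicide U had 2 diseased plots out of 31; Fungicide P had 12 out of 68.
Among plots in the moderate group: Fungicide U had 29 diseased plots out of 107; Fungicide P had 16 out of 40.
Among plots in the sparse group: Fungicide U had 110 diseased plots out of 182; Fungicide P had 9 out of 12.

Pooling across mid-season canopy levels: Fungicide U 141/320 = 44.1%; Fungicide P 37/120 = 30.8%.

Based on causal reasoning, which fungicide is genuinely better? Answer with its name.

Fungicide U is lower inside every mid-season canopy stratum but Fungicide P is lower in aggregate. Whether to stratify depends on how mid-season canopy relates to the fungicide.
Stratifying would compare fungicides among plots the fungicides themselves sorted into mid-season canopy groups — a form of selection on an intermediate. The unconditioned pooled rates give the total causal effect.
Pooled: Fungicide U 44.1% vs Fungicide P 30.8%; Fungicide P is lower overall.

Fungicide P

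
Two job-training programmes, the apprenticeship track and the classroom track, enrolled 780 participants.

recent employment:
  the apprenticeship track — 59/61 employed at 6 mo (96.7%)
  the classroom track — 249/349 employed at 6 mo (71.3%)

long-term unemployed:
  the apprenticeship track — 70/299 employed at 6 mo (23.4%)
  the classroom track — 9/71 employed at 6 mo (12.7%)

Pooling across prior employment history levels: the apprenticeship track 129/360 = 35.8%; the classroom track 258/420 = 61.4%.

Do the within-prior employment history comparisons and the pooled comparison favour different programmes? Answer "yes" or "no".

Within each prior employment history level (recent employment 96.7% vs 71.3%; long-term unemployed 23.4% vs 12.7%), the apprenticeship track has the higher rate every time. Pooled: 35.8% vs 61.4% — the classroom track has the higher rate overall. The two comparisons disagree.

yes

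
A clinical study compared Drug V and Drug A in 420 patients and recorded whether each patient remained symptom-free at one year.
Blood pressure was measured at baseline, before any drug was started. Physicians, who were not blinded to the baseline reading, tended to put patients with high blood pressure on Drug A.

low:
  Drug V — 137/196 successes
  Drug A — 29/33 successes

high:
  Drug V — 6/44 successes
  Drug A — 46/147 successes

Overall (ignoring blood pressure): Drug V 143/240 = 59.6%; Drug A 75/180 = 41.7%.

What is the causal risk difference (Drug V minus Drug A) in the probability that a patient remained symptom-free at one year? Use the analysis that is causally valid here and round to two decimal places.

Blood pressure differs across drugs for reasons unrelated to any effect of the drug itself, and it separately predicts the outcome — a classic confounder. We must compare within blood pressure levels.
Adjusting over the population distribution of blood pressure: 0.545·(0.699−0.879) + 0.455·(0.136−0.313) = -0.178.

-0.18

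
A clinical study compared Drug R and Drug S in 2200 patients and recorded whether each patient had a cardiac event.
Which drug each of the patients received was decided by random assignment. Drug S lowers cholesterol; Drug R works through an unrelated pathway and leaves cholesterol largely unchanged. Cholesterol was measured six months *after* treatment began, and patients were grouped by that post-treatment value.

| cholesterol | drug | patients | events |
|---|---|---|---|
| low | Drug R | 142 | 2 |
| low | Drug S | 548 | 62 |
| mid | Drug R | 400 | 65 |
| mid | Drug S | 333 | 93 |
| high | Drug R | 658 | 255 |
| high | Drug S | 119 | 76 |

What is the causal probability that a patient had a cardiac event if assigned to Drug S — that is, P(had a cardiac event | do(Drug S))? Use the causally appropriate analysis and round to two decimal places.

Stratifying would compare drugs among patients the drugs themselves sorted into cholesterol groups — a form of selection on an intermediate. The unconditioned pooled rates give the total causal effect.
So P(outcome | do(Drug S)) is just the pooled rate for Drug S: 231/1000 = 0.231.

0.23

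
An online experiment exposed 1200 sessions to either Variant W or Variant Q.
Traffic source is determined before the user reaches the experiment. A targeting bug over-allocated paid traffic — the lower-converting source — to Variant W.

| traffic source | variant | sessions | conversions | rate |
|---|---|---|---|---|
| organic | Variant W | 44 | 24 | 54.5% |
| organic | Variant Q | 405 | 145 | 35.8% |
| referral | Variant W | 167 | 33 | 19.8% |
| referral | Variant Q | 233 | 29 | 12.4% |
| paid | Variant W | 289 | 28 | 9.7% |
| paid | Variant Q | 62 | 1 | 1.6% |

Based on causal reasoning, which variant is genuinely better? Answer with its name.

The traffic source-specific comparison favours Variant W throughout, but the pooled figures favour Variant Q. The question is whether to condition on traffic source.
Traffic source differs across variants for reasons unrelated to any effect of the variant itself, and it separately predicts the outcome — a classic confounder. We must compare within traffic source levels.
Within each level — organic: 54.5% vs 35.8%; referral: 19.8% vs 12.4%; paid: 9.7% vs 1.6% — Variant W is higher every time.

Variant W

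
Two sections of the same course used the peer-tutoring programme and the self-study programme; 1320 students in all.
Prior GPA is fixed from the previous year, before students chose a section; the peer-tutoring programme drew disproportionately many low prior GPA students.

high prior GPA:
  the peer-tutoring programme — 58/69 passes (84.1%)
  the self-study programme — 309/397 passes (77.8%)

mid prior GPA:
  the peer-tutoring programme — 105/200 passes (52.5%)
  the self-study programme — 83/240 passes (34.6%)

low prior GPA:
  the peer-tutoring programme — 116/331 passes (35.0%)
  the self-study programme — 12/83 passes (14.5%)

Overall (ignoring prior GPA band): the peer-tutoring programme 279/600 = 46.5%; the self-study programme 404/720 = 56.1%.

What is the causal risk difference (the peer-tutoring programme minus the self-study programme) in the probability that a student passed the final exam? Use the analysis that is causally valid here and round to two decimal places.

Prior GPA band satisfies the back-door criterion: it is not a descendant of the teaching method, and it blocks the spurious path from teaching method to outcome. Adjusting for it (i.e., using the within-prior GPA band rates) gives the causal effect.
Adjusting over the population distribution of prior GPA band: 0.353·(0.841−0.778) + 0.333·(0.525−0.346) + 0.314·(0.350−0.145) = +0.146.

+0.15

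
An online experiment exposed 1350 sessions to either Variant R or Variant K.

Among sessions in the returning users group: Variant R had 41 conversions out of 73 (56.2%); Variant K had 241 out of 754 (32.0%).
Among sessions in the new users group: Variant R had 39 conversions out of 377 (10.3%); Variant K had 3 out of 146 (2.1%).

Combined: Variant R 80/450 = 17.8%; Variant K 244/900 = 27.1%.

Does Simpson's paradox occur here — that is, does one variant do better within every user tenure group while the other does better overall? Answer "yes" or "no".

yes

Within each user tenure level (returning users 56.2% vs 32.0%; new users 10.3% vs 2.1%), Variant R has the higher rate every time. Pooled: 17.8% vs 27.1% — Variant K has the higher rate overall. The two comparisons disagree.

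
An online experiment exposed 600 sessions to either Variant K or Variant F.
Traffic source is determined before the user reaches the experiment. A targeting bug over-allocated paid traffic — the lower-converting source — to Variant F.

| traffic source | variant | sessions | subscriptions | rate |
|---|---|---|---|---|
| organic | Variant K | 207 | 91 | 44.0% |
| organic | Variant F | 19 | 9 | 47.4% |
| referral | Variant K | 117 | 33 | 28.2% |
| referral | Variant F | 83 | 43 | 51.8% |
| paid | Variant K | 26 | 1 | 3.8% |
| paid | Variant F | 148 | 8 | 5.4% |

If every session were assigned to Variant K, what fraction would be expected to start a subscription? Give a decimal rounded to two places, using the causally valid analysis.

The traffic source-specific comparison favours Variant F throughout, but the pooled figures favour Variant K. The question is whether to condition on traffic source.
Traffic source is set before the variant has any effect — it is not caused by the variant — and it independently drives the outcome. That makes it a confounder, so the causal comparison is within traffic source levels.
Standardising Variant K to the population traffic source mix: 0.377·91/207 + 0.333·33/117 + 0.290·1/26 = 0.271.

0.27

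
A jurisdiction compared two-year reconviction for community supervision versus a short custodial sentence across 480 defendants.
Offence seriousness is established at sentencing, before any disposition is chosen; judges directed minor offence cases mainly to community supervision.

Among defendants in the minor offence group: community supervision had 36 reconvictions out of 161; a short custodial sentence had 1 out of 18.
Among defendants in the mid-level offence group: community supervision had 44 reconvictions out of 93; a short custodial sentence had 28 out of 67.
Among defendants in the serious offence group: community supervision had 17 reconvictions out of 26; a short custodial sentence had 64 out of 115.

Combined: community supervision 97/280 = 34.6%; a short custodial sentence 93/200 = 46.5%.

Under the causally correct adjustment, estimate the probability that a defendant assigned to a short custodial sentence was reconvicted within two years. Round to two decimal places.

The stratified and pooled comparisons disagree (a short custodial sentence wins within each offence seriousness; community supervision wins overall), so the answer turns on the causal role of offence seriousness.
Offence seriousness is set before the disposition has any effect — it is not caused by the disposition — and it independently drives the outcome. That makes it a confounder, so the causal comparison is within offence seriousness levels.
Standardising a short custodial sentence to the population offence seriousness mix: 0.373·1/18 + 0.333·28/67 + 0.294·64/115 = 0.323.

0.32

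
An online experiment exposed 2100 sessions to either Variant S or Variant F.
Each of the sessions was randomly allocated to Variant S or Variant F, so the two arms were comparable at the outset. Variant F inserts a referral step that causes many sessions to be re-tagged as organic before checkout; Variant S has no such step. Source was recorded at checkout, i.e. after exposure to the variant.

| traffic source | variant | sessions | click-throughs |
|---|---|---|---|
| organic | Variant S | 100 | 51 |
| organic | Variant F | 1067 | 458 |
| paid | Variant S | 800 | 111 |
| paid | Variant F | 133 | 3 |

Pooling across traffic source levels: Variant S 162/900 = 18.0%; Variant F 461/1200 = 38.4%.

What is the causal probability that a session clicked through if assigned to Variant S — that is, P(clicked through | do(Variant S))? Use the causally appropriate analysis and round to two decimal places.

0.18

Stratifying would compare variants among sessions the variants themselves sorted into traffic source groups — a form of selection on an intermediate. The unconditioned pooled rates give the total causal effect.
So P(outcome | do(Variant S)) is just the pooled rate for Variant S: 162/900 = 0.180.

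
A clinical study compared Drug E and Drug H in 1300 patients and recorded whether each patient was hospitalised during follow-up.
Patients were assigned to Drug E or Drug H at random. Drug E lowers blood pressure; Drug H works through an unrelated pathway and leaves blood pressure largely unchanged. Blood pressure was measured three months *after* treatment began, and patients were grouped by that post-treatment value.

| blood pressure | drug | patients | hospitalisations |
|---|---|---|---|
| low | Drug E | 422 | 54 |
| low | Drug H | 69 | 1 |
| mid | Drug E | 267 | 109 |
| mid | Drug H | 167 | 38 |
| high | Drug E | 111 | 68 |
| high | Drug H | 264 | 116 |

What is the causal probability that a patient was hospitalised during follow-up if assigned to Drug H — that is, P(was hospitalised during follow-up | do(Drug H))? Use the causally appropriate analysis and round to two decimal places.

Blood pressure is recorded after the drug and is itself shifted by it — it sits on the causal path from drug to outcome. Conditioning on a mediator would strip out part of the effect we want; the pooled comparison gives the total causal effect.
So P(outcome | do(Drug H)) is just the pooled rate for Drug H: 155/500 = 0.310.

0.31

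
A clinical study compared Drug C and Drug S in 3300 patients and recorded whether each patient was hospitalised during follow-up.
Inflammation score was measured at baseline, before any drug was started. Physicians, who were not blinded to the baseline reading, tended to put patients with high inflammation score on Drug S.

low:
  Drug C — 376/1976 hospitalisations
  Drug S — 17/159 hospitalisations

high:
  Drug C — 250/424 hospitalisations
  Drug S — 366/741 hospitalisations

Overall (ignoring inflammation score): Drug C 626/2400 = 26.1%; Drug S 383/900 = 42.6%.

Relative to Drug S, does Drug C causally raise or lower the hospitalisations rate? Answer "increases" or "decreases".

Drug S is lower inside every inflammation score stratum but Drug C is lower in aggregate. Whether to stratify depends on how inflammation score relates to the drug.
Inflammation score is set before the drug has any effect — it is not caused by the drug — and it independently drives the outcome. That makes it a confounder, so the causal comparison is within inflammation score levels.
Within each level — low: 19.0% vs 10.7%; high: 59.0% vs 49.4% — Drug S is lower every time.

increases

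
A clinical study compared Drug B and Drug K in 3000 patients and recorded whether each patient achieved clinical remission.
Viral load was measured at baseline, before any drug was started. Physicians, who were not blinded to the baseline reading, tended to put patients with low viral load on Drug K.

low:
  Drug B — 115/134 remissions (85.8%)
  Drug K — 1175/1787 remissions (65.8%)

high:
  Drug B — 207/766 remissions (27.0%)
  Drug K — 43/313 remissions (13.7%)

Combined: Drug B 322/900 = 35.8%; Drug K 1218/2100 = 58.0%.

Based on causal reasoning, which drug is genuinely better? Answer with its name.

The viral load-specific comparison favours Drug B throughout, but the pooled figures favour Drug K. The question is whether to condition on viral load.
The imbalance in viral load arose from how patients were allocated, not from anything the drug did; and viral load independently affects the outcome. The pooled gap is confounded — condition on viral load.
Within each level — low: 85.8% vs 65.8%; high: 27.0% vs 13.7% — Drug B is higher every time.

Drug B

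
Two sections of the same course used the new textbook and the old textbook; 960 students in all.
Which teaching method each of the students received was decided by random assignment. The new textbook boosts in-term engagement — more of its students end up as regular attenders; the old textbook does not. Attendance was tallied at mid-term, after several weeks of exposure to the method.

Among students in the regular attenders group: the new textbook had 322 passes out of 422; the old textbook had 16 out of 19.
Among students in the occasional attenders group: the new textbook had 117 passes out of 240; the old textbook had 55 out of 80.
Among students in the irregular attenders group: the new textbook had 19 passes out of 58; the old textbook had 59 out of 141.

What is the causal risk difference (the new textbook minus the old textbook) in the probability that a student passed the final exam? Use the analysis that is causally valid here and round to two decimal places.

Mid-term attendance is downstream of the teaching method. One should not condition on a consequence of treatment, so the overall rates are the right comparison.
The causal difference is the pooled difference: 0.636 − 0.542 = +0.094.

+0.09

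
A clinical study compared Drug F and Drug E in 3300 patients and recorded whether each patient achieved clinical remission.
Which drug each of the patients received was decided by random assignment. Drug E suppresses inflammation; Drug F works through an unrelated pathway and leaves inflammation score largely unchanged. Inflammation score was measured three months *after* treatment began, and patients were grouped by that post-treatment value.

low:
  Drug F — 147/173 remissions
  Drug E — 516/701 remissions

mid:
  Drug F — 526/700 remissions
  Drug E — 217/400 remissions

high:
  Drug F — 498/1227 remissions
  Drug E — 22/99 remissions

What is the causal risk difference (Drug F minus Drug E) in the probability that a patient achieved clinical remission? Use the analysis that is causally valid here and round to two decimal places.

Within every inflammation score level Drug F has the higher rate, yet pooled Drug E does — Simpson's reversal.
Because the drug influences inflammation score, inflammation score is a post-treatment mediator, not a confounder. Stratifying on it would bias the estimate; the causal effect is the crude pooled difference.
The causal difference is the pooled difference: 0.558 − 0.629 = -0.072.

-0.07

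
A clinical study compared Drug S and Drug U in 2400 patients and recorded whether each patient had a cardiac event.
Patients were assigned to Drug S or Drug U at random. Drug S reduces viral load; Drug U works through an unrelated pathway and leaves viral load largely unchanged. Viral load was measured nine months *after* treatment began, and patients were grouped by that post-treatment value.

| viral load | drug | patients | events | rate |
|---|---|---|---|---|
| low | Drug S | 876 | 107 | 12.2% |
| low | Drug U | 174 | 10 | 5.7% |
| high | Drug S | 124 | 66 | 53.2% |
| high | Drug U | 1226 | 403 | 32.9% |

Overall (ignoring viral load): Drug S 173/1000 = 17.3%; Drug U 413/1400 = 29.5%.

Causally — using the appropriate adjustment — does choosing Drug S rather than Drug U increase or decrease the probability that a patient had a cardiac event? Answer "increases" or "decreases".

Viral load lies on the pathway drug → viral load → outcome, so adjusting for it blocks the indirect effect. For the total causal effect of drug, use the unadjusted pooled rates.
Pooled: Drug S 17.3% vs Drug U 29.5%; Drug S is lower overall.

decreases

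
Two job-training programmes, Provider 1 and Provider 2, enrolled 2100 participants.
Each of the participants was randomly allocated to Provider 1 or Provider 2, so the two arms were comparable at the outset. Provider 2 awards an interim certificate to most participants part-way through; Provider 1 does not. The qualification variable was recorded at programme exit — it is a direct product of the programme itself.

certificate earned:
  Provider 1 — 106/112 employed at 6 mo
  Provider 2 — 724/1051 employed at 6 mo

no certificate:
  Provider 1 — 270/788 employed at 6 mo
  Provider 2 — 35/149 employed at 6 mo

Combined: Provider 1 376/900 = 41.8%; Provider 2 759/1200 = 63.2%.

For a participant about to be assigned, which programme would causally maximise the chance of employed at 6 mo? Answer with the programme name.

Provider 2

Qualification attained during the programme is recorded after the programme and is itself shifted by it — it sits on the causal path from programme to outcome. Conditioning on a mediator would strip out part of the effect we want; the pooled comparison gives the total causal effect.
Pooled: Provider 1 41.8% vs Provider 2 63.2%; Provider 2 is higher overall.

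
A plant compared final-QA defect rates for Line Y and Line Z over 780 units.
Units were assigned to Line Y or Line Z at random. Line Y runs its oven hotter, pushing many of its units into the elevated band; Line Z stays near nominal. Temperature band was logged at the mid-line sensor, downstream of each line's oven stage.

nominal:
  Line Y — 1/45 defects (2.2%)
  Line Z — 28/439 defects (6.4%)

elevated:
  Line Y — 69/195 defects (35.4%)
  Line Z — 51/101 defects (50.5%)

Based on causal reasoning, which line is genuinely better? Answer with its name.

Line Z

In-process temperature band is recorded after the line and is itself shifted by it — it sits on the causal path from line to outcome. Conditioning on a mediator would strip out part of the effect we want; the pooled comparison gives the total causal effect.
Pooled: Line Y 29.2% vs Line Z 14.6%; Line Z is lower overall.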